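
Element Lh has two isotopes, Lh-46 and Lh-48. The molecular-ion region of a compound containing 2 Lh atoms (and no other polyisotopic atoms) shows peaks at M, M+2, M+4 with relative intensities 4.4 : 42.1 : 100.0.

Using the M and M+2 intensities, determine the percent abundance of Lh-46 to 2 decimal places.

Write p for the Lh-46 fraction. I(M+2)/I(M) = [C(2,1)·p^1·(1−p)] / p^2 = 2·(1−p)/p = 42.1/4.4 = 9.5682
(1−p)/p = 9.5682/2 = 4.7841  ⇒  p = 1/(1 + 4.7841) = 0.1729
Lh-46: 17.29%, Lh-48: 82.71%.

17.29%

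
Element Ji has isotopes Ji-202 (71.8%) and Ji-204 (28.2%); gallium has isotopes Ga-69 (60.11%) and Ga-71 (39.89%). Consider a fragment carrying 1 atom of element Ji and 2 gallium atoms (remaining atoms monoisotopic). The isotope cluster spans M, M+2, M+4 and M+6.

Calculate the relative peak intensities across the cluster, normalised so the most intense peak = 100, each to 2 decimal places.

58.14 : 100.00 : 55.91 : 10.06

Element Ji pattern (n=1): 0.7180 : 0.2820
Gallium pattern (n=2): 0.36132121 : 0.47955758 : 0.15912121
Convolve the two distributions (both contribute in 2-u steps):
  M: 0.7180×0.36132121 = 0.259429
  M+2: 0.7180×0.47955758 + 0.2820×0.36132121 = 0.446215
  M+4: 0.7180×0.15912121 + 0.2820×0.47955758 = 0.249484
  M+6: 0.2820×0.15912121 = 0.044872
Scale to base peak (0.446215) = 100: 58.14 : 100.00 : 55.91 : 10.06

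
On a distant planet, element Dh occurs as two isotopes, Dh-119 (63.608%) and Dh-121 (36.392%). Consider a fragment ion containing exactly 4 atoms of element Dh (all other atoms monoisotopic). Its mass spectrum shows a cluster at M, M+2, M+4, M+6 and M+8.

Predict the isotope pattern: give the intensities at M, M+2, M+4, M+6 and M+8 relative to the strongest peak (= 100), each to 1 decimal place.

Expanding (0.63608 + 0.36392)^4:
P(M) = 0.63608^4 = 0.163699
P(M+2) = 4 × 0.63608^3 × 0.36392^1 = 0.374629
P(M+4) = 6 × 0.63608^2 × 0.36392^2 = 0.321504
P(M+6) = 4 × 0.63608^1 × 0.36392^3 = 0.122628
P(M+8) = 0.36392^4 = 0.017540
The M+2 peak is largest (0.374629); scaling to 100 gives 43.7 : 100.0 : 85.8 : 32.7 : 4.7.

43.7 : 100.0 : 85.8 : 32.7 : 4.7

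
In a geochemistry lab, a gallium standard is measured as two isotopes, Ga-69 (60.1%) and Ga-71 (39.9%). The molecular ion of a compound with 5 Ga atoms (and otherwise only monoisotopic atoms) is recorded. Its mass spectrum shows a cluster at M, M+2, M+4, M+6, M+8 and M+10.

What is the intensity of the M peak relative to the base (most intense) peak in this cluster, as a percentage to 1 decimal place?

22.7%

(0.601 + 0.399)^5 gives M 0.0784, M+2 0.2603, M+4 0.3456, M+6 0.2294, M+8 0.0762, M+10 0.0101; the largest is M+4.
P(M+4) = C(5,2) × 0.601^3 × 0.399^2 = 10 × 0.2170818 × 0.159201 = 0.345596 (base)
P(M) = C(5,0) × 0.601^5 × 0.399^0 = 1 × 0.07841016 × 1.0000 = 0.078410
Relative intensity = 0.078410 / 0.345596 × 100 = 22.7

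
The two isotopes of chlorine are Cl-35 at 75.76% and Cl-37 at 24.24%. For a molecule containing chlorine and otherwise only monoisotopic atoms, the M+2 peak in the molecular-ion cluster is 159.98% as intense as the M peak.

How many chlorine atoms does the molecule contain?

With n Cl atoms, P(M+2)/P(M) = C(n,1)·p^(n−1)q / p^n = n·q/p = n · 0.2424/0.7576.
n = 1.5998 × 0.7576/0.2424 = 5.00 ≈ 5

5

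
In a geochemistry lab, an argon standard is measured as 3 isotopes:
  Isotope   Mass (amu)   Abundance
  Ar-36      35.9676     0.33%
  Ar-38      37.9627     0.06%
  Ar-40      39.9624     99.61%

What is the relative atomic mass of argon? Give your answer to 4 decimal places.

Weight each isotope mass by its fractional abundance: 0.0033 × 35.9676 + 0.0006 × 37.9627 + 0.9961 × 39.9624
= 0.11869 + 0.02278 + 39.80655 = 39.94802 amu

39.9480 amu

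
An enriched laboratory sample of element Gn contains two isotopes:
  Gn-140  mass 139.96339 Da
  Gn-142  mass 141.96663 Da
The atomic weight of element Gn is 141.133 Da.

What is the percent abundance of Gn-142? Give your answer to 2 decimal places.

Let x be the fractional abundance of Gn-140; then Gn-142 has abundance 1 − x.
139.96339·x + 141.96663·(1 − x) = 141.133
(139.96339 − 141.96663)·x = 141.133 − 141.96663
x = -0.83363 / -2.00324 = 0.41614 → 41.61% Gn-140, 58.39% Gn-142.

58.39%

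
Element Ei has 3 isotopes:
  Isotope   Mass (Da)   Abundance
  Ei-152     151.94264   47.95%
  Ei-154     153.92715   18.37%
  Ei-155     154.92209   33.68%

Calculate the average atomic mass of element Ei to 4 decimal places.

Ar = Σ fᵢ·mᵢ = 0.4795 × 151.94264 + 0.1837 × 153.92715 + 0.3368 × 154.92209
= 72.856496 + 28.276417 + 52.177760 = 153.310673 Da

153.3107 Da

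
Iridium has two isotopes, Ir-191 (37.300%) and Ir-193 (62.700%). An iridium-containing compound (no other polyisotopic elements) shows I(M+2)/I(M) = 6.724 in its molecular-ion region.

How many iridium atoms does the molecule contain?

4

With n Ir atoms, P(M+2)/P(M) = C(n,1)·p^(n−1)q / p^n = n·q/p = n · 0.62700/0.37300.
n = 6.724 × 0.37300/0.62700 = 4.00 ≈ 4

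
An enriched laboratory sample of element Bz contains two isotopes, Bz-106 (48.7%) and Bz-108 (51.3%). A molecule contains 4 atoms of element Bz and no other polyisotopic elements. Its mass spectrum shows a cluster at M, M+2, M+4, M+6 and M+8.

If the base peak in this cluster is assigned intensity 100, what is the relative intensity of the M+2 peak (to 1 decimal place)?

Term probabilities: M 0.0562, M+2 0.2370, M+4 0.3745, M+6 0.2630, M+8 0.0693. Base peak = M+4.
P(M+4) = C(4,2) × 0.487^2 × 0.513^2 = 6 × 0.237169 × 0.263169 = 0.374493 (base)
P(M+2) = C(4,1) × 0.487^3 × 0.513^1 = 4 × 0.1155013 × 0.5130 = 0.237009
Relative intensity = 0.237009 / 0.374493 × 100 = 63.3

63.3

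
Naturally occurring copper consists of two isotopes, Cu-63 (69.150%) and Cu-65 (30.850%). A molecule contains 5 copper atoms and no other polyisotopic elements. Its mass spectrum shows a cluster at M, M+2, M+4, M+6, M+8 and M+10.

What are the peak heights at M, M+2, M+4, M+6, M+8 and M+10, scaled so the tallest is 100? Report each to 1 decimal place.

Expanding (0.69150 + 0.30850)^5:
P(M) = 0.69150^5 = 0.158111
P(M+2) = 5 × 0.69150^4 × 0.30850^1 = 0.352691
P(M+4) = 10 × 0.69150^3 × 0.30850^2 = 0.314693
P(M+6) = 10 × 0.69150^2 × 0.30850^3 = 0.140394
P(M+8) = 5 × 0.69150^1 × 0.30850^4 = 0.031317
P(M+10) = 0.30850^5 = 0.002794
The M+2 peak is largest (0.352691); scaling to 100 gives 44.8 : 100.0 : 89.2 : 39.8 : 8.9 : 0.8.

44.8 : 100.0 : 89.2 : 39.8 : 8.9 : 0.8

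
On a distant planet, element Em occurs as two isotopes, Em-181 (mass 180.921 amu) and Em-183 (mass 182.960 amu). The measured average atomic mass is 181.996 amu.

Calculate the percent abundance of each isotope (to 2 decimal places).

Em-181: 47.28%, Em-183: 52.72%

Writing the weighted mean with unknown fraction x of Em-181:
180.921·x + 182.960·(1 − x) = 181.996
(180.921 − 182.960)·x = 181.996 − 182.960
x = -0.964 / -2.039 = 0.47278 → 47.28% Em-181, 52.72% Em-183.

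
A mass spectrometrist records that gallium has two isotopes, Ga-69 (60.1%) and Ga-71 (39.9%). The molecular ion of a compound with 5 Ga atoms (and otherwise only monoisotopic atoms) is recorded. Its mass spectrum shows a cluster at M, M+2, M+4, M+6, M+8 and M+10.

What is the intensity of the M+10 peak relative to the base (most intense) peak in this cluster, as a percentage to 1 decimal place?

(0.601 + 0.399)^5 gives M 0.0784, M+2 0.2603, M+4 0.3456, M+6 0.2294, M+8 0.0762, M+10 0.0101; the largest is M+4.
P(M+4) = C(5,2) × 0.601^3 × 0.399^2 = 10 × 0.2170818 × 0.159201 = 0.345596 (base)
P(M+10) = C(5,5) × 0.601^0 × 0.399^5 = 1 × 1.0000 × 0.01011264 = 0.010113
Relative intensity = 0.010113 / 0.345596 × 100 = 2.9

2.9%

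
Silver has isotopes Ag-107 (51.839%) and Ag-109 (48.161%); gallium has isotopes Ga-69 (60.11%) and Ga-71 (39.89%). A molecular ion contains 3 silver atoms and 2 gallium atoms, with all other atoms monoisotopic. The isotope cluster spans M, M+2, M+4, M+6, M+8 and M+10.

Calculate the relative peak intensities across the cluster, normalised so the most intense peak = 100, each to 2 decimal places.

14.86 : 61.14 : 100.00 : 81.23 : 32.76 : 5.25

Silver pattern (n=3): 0.13930601 : 0.38826655 : 0.36071887 : 0.11170857
Gallium pattern (n=2): 0.36132121 : 0.47955758 : 0.15912121
Convolve the two distributions (both contribute in 2-u steps):
  M: 0.13930601×0.36132121 = 0.050334
  M+2: 0.13930601×0.47955758 + 0.38826655×0.36132121 = 0.207094
  M+4: 0.13930601×0.15912121 + 0.38826655×0.47955758 + 0.36071887×0.36132121 = 0.338698
  M+6: 0.38826655×0.15912121 + 0.36071887×0.47955758 + 0.11170857×0.36132121 = 0.275130
  M+8: 0.36071887×0.15912121 + 0.11170857×0.47955758 = 0.110969
  M+10: 0.11170857×0.15912121 = 0.017775
Scale to base peak (0.338698) = 100: 14.86 : 61.14 : 100.00 : 81.23 : 32.76 : 5.25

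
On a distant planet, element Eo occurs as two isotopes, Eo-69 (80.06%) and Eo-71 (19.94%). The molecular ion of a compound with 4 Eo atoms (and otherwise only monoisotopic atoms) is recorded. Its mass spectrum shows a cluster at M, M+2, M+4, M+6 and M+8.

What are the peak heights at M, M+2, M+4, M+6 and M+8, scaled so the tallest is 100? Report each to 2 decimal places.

Expanding (0.8006 + 0.1994)^4:
P(M) = 0.8006^4 = 0.410830
P(M+2) = 4 × 0.8006^3 × 0.1994^1 = 0.409291
P(M+4) = 6 × 0.8006^2 × 0.1994^2 = 0.152909
P(M+6) = 4 × 0.8006^1 × 0.1994^3 = 0.025389
P(M+8) = 0.1994^4 = 0.001581
The M peak is largest (0.410830); scaling to 100 gives 100.00 : 99.63 : 37.22 : 6.18 : 0.38.

100.00 : 99.63 : 37.22 : 6.18 : 0.38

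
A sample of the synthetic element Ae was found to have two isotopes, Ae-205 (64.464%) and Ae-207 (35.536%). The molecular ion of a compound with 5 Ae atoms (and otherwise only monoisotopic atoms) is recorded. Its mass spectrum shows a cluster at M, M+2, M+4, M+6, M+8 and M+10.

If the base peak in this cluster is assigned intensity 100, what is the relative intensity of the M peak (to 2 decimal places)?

(0.64464 + 0.35536)^5 gives M 0.1113, M+2 0.3068, M+4 0.3383, M+6 0.1865, M+8 0.0514, M+10 0.0057; the largest is M+4.
P(M+4) = C(5,2) × 0.64464^3 × 0.35536^2 = 10 × 0.26788707 × 0.12628073 = 0.338290 (base)
P(M) = C(5,0) × 0.64464^5 × 0.35536^0 = 1 × 0.11132335 × 1.0000 = 0.111323
Relative intensity = 0.111323 / 0.338290 × 100 = 32.91

32.91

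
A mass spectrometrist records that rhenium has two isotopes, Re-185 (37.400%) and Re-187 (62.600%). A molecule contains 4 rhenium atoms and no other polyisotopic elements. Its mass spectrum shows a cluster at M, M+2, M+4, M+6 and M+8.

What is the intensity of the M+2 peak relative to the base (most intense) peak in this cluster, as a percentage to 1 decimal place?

Binomial terms of (0.37400 + 0.62600)^4: M 0.0196, M+2 0.1310, M+4 0.3289, M+6 0.3670, M+8 0.1536 → M+6 is the base peak.
P(M+6) = C(4,3) × 0.37400^1 × 0.62600^3 = 4 × 0.3740 × 0.24531438 = 0.366990 (base)
P(M+2) = C(4,1) × 0.37400^3 × 0.62600^1 = 4 × 0.05231362 × 0.6260 = 0.130993
Relative intensity = 0.130993 / 0.366990 × 100 = 35.7

35.7%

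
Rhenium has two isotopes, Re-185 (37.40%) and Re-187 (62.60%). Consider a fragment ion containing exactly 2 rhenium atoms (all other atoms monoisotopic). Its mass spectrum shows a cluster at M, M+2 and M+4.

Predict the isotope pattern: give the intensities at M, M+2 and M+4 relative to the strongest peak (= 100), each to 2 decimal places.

29.87 : 100.00 : 83.69

Each Re atom is independently Re-185 (p = 0.3740) or Re-187 (q = 0.6260); the cluster is the binomial expansion (p + q)^2.
P(M) = 0.3740^2 = 0.139876
P(M+2) = 2 × 0.3740^1 × 0.6260^1 = 0.468248
P(M+4) = 0.6260^2 = 0.391876
The M+2 peak is largest (0.468248); scaling to 100 gives 29.87 : 100.00 : 83.69.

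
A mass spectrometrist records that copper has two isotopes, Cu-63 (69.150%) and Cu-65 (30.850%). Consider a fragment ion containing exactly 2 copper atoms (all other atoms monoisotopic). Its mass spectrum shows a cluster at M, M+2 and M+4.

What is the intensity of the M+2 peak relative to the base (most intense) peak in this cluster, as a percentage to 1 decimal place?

89.2%

Binomial terms of (0.69150 + 0.30850)^2: M 0.4782, M+2 0.4267, M+4 0.0952 → M is the base peak.
P(M) = C(2,0) × 0.69150^2 × 0.30850^0 = 1 × 0.47817225 × 1.0000 = 0.478172 (base)
P(M+2) = C(2,1) × 0.69150^1 × 0.30850^1 = 2 × 0.6915 × 0.3085 = 0.426656
Relative intensity = 0.426656 / 0.478172 × 100 = 89.2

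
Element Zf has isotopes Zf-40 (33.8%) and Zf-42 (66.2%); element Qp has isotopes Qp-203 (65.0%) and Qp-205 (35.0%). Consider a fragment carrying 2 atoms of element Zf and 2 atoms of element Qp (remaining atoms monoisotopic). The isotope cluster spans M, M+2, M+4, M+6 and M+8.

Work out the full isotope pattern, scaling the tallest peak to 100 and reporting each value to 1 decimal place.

Element Zf pattern (n=2): 0.114244 : 0.447512 : 0.438244
Element Qp pattern (n=2): 0.4225 : 0.4550 : 0.1225
Convolve the two distributions (both contribute in 2-u steps):
  M: 0.114244×0.4225 = 0.048268
  M+2: 0.114244×0.4550 + 0.447512×0.4225 = 0.241055
  M+4: 0.114244×0.1225 + 0.447512×0.4550 + 0.438244×0.4225 = 0.402771
  M+6: 0.447512×0.1225 + 0.438244×0.4550 = 0.254221
  M+8: 0.438244×0.1225 = 0.053685
Scale to base peak (0.402771) = 100: 12.0 : 59.8 : 100.0 : 63.1 : 13.3

12.0 : 59.8 : 100.0 : 63.1 : 13.3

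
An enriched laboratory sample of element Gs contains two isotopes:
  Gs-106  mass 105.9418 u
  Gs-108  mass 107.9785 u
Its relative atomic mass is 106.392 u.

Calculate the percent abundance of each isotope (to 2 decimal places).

Gs-106: 77.90%, Gs-108: 22.10%

With x = fraction of Gs-106 (so Gs-108 is 1 − x):
105.9418·x + 107.9785·(1 − x) = 106.392
(105.9418 − 107.9785)·x = 106.392 − 107.9785
x = -1.5865 / -2.0367 = 0.77896 → 77.90% Gs-106, 22.10% Gs-108.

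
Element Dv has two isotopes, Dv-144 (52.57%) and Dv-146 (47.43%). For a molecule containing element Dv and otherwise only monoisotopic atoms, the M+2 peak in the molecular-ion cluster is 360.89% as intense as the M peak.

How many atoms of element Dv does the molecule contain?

The M+2/M ratio from n Dv atoms is n · q/p = n · 0.4743/0.5257.
n = 3.6089 × 0.5257/0.4743 = 4.00 ≈ 4

4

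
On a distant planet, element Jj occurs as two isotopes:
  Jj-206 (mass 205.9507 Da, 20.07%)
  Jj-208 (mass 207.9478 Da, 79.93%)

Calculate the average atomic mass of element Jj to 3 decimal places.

207.547 Da

Average mass = Σ (abundance × isotope mass) = 0.2007 × 205.9507 + 0.7993 × 207.9478
= 41.33431 + 166.21268 = 207.54699 Da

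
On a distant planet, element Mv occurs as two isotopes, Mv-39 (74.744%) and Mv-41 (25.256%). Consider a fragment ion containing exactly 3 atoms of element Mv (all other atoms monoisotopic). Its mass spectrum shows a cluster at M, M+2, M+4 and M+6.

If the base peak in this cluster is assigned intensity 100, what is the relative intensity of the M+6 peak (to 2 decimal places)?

Term probabilities: M 0.4176, M+2 0.4233, M+4 0.1430, M+6 0.0161. Base peak = M+2.
P(M+2) = C(3,1) × 0.74744^2 × 0.25256^1 = 3 × 0.55866655 × 0.25256 = 0.423290 (base)
P(M+6) = C(3,3) × 0.74744^0 × 0.25256^3 = 1 × 1.0000 × 0.01610993 = 0.016110
Relative intensity = 0.016110 / 0.423290 × 100 = 3.81

3.81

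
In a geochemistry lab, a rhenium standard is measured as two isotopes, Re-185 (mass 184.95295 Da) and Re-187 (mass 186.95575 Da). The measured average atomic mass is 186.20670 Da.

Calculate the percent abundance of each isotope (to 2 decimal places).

Writing the weighted mean with unknown fraction x of Re-185:
184.95295·x + 186.95575·(1 − x) = 186.20670
(184.95295 − 186.95575)·x = 186.20670 − 186.95575
x = -0.74905 / -2.00280 = 0.37400 → 37.40% Re-185, 62.60% Re-187.

Re-185: 37.40%, Re-187: 62.60%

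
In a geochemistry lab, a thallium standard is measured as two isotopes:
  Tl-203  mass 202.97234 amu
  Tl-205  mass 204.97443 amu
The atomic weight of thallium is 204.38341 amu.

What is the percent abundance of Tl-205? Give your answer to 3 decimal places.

70.480%

Let x be the fractional abundance of Tl-203; then Tl-205 has abundance 1 − x.
202.97234·x + 204.97443·(1 − x) = 204.38341
(202.97234 − 204.97443)·x = 204.38341 − 204.97443
x = -0.59102 / -2.00209 = 0.29520 → 29.520% Tl-203, 70.480% Tl-205.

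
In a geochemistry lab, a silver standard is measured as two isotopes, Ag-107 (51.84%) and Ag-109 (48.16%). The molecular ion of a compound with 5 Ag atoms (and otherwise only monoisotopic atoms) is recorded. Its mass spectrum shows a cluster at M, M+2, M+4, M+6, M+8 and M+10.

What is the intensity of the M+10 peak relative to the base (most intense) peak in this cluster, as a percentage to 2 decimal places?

Term probabilities: M 0.0374, M+2 0.1739, M+4 0.3231, M+6 0.3002, M+8 0.1394, M+10 0.0259. Base peak = M+4.
P(M+4) = C(5,2) × 0.5184^3 × 0.4816^2 = 10 × 0.13931407 × 0.23193856 = 0.323123 (base)
P(M+10) = C(5,5) × 0.5184^0 × 0.4816^5 = 1 × 1.0000 × 0.02590791 = 0.025908
Relative intensity = 0.025908 / 0.323123 × 100 = 8.02

8.02%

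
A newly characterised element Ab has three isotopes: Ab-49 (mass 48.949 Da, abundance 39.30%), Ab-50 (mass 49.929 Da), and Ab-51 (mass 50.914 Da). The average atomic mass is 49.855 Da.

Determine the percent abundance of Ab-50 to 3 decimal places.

29.112%

The remaining 60.70% is split between Ab-50 (fraction x) and Ab-51 (fraction 0.6070 − x).
Substituting: 49.929x + 50.914(0.6070 − x) = 30.618043
(49.929 − 50.914)x = -0.286755  ⇒  x = 0.29112, y = 0.31588
Ab-50: 29.112%, Ab-51: 31.588%.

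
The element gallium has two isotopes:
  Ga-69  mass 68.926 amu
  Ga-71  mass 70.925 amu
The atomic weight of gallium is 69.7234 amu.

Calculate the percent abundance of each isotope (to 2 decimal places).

Ga-69: 60.11%, Ga-71: 39.89%

Writing the weighted mean with unknown fraction x of Ga-69:
68.926·x + 70.925·(1 − x) = 69.7234
(68.926 − 70.925)·x = 69.7234 − 70.925
x = -1.2016 / -1.999 = 0.60110 → 60.11% Ga-69, 39.89% Ga-71.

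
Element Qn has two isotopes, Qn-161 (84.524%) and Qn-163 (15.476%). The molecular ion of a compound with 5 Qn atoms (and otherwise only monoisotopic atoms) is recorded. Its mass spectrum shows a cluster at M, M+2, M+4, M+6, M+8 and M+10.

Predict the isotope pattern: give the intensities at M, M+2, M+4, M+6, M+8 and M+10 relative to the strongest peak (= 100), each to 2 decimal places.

The 5 Qn atoms are independent, so intensities follow the terms of (0.84524 + 0.15476)^5.
P(M) = 0.84524^5 = 0.431420
P(M+2) = 5 × 0.84524^4 × 0.15476^1 = 0.394956
P(M+4) = 10 × 0.84524^3 × 0.15476^2 = 0.144630
P(M+6) = 10 × 0.84524^2 × 0.15476^3 = 0.026481
P(M+8) = 5 × 0.84524^1 × 0.15476^4 = 0.002424
P(M+10) = 0.15476^5 = 0.000089
The M peak is largest (0.431420); scaling to 100 gives 100.00 : 91.55 : 33.52 : 6.14 : 0.56 : 0.02.

100.00 : 91.55 : 33.52 : 6.14 : 0.56 : 0.02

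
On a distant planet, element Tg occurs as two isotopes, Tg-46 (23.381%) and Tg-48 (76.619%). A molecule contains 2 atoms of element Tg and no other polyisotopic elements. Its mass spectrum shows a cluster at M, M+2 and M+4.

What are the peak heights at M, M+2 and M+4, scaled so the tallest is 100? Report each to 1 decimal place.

The 2 Tg atoms are independent, so intensities follow the terms of (0.23381 + 0.76619)^2.
P(M) = 0.23381^2 = 0.054667
P(M+2) = 2 × 0.23381^1 × 0.76619^1 = 0.358286
P(M+4) = 0.76619^2 = 0.587047
The M+4 peak is largest (0.587047); scaling to 100 gives 9.3 : 61.0 : 100.0.

9.3 : 61.0 : 100.0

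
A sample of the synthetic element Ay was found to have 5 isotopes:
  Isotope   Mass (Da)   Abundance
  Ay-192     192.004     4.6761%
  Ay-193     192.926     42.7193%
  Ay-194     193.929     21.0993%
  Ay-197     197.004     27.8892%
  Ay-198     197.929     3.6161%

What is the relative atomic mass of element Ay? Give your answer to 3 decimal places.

Weight each isotope mass by its fractional abundance: 0.046761 × 192.004 + 0.427193 × 192.926 + 0.210993 × 193.929 + 0.278892 × 197.004 + 0.036161 × 197.929
= 8.9783 + 82.4166 + 40.9177 + 54.9428 + 7.1573 = 194.4127 Da

194.413 Da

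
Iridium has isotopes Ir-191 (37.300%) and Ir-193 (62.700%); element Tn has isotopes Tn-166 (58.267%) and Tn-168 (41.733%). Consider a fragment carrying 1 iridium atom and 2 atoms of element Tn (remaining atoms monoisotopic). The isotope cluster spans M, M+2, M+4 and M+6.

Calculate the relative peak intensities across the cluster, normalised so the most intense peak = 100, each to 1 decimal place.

32.1 : 100.0 : 93.8 : 27.7

Iridium pattern (n=1): 0.3730 : 0.6270
Element Tn pattern (n=2): 0.33950433 : 0.48633134 : 0.17416433
Convolve the two distributions (both contribute in 2-u steps):
  M: 0.3730×0.33950433 = 0.126635
  M+2: 0.3730×0.48633134 + 0.6270×0.33950433 = 0.394271
  M+4: 0.3730×0.17416433 + 0.6270×0.48633134 = 0.369893
  M+6: 0.6270×0.17416433 = 0.109201
Scale to base peak (0.394271) = 100: 32.1 : 100.0 : 93.8 : 27.7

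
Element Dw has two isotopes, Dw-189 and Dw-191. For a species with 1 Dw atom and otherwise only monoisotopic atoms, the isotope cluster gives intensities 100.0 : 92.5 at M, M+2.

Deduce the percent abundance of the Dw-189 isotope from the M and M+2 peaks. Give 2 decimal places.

51.95%

If p is the fraction of Dw that is Dw-189, then I(M+2)/I(M) = [C(1,1)·p^0·(1−p)] / p^1 = 1·(1−p)/p = 92.5/100.0 = 0.9250
(1−p)/p = 0.9250/1 = 0.9250  ⇒  p = 1/(1 + 0.9250) = 0.5195
Dw-189: 51.95%, Dw-191: 48.05%.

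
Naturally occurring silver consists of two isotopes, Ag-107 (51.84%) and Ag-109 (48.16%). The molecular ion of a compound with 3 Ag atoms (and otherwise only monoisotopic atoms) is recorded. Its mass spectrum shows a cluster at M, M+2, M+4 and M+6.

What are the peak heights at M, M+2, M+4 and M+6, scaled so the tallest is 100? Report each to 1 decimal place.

Each Ag atom is independently Ag-107 (p = 0.5184) or Ag-109 (q = 0.4816); the cluster is the binomial expansion (p + q)^3.
P(M) = 0.5184^3 = 0.139314
P(M+2) = 3 × 0.5184^2 × 0.4816^1 = 0.388273
P(M+4) = 3 × 0.5184^1 × 0.4816^2 = 0.360711
P(M+6) = 0.4816^3 = 0.111702
The M+2 peak is largest (0.388273); scaling to 100 gives 35.9 : 100.0 : 92.9 : 28.8.

35.9 : 100.0 : 92.9 : 28.8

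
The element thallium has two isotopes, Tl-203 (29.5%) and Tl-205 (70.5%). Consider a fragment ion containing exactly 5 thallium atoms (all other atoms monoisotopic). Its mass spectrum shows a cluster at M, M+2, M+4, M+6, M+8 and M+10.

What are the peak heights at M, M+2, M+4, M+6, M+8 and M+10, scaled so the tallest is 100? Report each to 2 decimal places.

The 5 Tl atoms are independent, so intensities follow the terms of (0.295 + 0.705)^5.
P(M) = 0.295^5 = 0.002234
P(M+2) = 5 × 0.295^4 × 0.705^1 = 0.026696
P(M+4) = 10 × 0.295^3 × 0.705^2 = 0.127598
P(M+6) = 10 × 0.295^2 × 0.705^3 = 0.304938
P(M+8) = 5 × 0.295^1 × 0.705^4 = 0.364375
P(M+10) = 0.705^5 = 0.174159
The M+8 peak is largest (0.364375); scaling to 100 gives 0.61 : 7.33 : 35.02 : 83.69 : 100.00 : 47.80.

0.61 : 7.33 : 35.02 : 83.69 : 100.00 : 47.80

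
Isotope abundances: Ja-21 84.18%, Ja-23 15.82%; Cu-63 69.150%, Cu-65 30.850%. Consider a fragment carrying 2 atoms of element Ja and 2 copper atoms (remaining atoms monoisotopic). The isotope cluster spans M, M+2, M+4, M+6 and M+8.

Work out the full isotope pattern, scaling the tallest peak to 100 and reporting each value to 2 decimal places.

Element Ja pattern (n=2): 0.70862724 : 0.26634552 : 0.02502724
Copper pattern (n=2): 0.47817225 : 0.4266555 : 0.09517225
Convolve the two distributions (both contribute in 2-u steps):
  M: 0.70862724×0.47817225 = 0.338846
  M+2: 0.70862724×0.4266555 + 0.26634552×0.47817225 = 0.429699
  M+4: 0.70862724×0.09517225 + 0.26634552×0.4266555 + 0.02502724×0.47817225 = 0.193047
  M+6: 0.26634552×0.09517225 + 0.02502724×0.4266555 = 0.036027
  M+8: 0.02502724×0.09517225 = 0.002382
Scale to base peak (0.429699) = 100: 78.86 : 100.00 : 44.93 : 8.38 : 0.55

78.86 : 100.00 : 44.93 : 8.38 : 0.55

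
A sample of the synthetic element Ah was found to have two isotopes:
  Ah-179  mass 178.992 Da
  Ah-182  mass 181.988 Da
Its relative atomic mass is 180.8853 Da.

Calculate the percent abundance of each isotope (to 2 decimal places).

Ah-179: 36.81%, Ah-182: 63.19%

Let x be the fractional abundance of Ah-179; then Ah-182 has abundance 1 − x.
178.992·x + 181.988·(1 − x) = 180.8853
(178.992 − 181.988)·x = 180.8853 − 181.988
x = -1.1027 / -2.996 = 0.36806 → 36.81% Ah-179, 63.19% Ah-182.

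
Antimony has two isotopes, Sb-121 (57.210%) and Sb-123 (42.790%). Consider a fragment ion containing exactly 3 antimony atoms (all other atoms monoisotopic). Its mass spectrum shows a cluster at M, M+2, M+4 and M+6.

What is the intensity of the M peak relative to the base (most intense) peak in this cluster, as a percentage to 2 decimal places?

(0.57210 + 0.42790)^3 gives M 0.1872, M+2 0.4202, M+4 0.3143, M+6 0.0783; the largest is M+2.
P(M+2) = C(3,1) × 0.57210^2 × 0.42790^1 = 3 × 0.32729841 × 0.4279 = 0.420153 (base)
P(M) = C(3,0) × 0.57210^3 × 0.42790^0 = 1 × 0.18724742 × 1.0000 = 0.187247
Relative intensity = 0.187247 / 0.420153 × 100 = 44.57

44.57%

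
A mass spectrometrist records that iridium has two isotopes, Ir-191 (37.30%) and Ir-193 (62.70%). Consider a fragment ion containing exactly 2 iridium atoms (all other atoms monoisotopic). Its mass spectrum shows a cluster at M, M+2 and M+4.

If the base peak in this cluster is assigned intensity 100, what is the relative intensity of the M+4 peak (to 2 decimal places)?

84.05

Term probabilities: M 0.1391, M+2 0.4677, M+4 0.3931. Base peak = M+2.
P(M+2) = C(2,1) × 0.3730^1 × 0.6270^1 = 2 × 0.3730 × 0.6270 = 0.467742 (base)
P(M+4) = C(2,2) × 0.3730^0 × 0.6270^2 = 1 × 1.0000 × 0.393129 = 0.393129
Relative intensity = 0.393129 / 0.467742 × 100 = 84.05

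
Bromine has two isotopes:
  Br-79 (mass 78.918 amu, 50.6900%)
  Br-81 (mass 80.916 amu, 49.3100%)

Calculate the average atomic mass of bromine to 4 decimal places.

79.9032 amu

Average mass = Σ (abundance × isotope mass) = 0.506900 × 78.918 + 0.493100 × 80.916
= 40.00353 + 39.89968 = 79.90321 amu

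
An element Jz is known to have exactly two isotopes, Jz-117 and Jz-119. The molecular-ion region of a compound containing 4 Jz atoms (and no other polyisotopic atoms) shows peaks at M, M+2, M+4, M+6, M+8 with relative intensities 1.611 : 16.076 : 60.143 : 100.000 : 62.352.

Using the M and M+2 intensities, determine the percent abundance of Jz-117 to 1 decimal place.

Write p for the Jz-117 fraction. I(M+2)/I(M) = [C(4,1)·p^3·(1−p)] / p^4 = 4·(1−p)/p = 16.076/1.611 = 9.9789
(1−p)/p = 9.9789/4 = 2.4947  ⇒  p = 1/(1 + 2.4947) = 0.2861
Jz-117: 28.6%, Jz-119: 71.4%.

28.6%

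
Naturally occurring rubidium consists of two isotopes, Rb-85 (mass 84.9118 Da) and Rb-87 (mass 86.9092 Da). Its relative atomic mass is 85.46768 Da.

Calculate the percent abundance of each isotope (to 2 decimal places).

Rb-85: 72.17%, Rb-87: 27.83%

Writing the weighted mean with unknown fraction x of Rb-85:
84.9118·x + 86.9092·(1 − x) = 85.46768
(84.9118 − 86.9092)·x = 85.46768 − 86.9092
x = -1.44152 / -1.9974 = 0.72170 → 72.17% Rb-85, 27.83% Rb-87.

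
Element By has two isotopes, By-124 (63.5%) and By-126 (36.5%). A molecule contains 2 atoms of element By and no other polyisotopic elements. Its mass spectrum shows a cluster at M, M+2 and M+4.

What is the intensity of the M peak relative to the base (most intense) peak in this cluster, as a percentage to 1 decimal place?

87.0%

Term probabilities: M 0.4032, M+2 0.4636, M+4 0.1332. Base peak = M+2.
P(M+2) = C(2,1) × 0.635^1 × 0.365^1 = 2 × 0.6350 × 0.3650 = 0.463550 (base)
P(M) = C(2,0) × 0.635^2 × 0.365^0 = 1 × 0.403225 × 1.0000 = 0.403225
Relative intensity = 0.403225 / 0.463550 × 100 = 87.0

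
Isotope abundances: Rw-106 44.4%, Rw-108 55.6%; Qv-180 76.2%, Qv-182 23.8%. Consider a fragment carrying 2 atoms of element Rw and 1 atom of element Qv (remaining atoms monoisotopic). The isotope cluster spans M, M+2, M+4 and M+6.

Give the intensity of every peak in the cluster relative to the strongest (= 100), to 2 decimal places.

35.50 : 100.00 : 83.44 : 17.39

Element Rw pattern (n=2): 0.197136 : 0.493728 : 0.309136
Element Qv pattern (n=1): 0.7620 : 0.2380
Convolve the two distributions (both contribute in 2-u steps):
  M: 0.197136×0.7620 = 0.150218
  M+2: 0.197136×0.2380 + 0.493728×0.7620 = 0.423139
  M+4: 0.493728×0.2380 + 0.309136×0.7620 = 0.353069
  M+6: 0.309136×0.2380 = 0.073574
Scale to base peak (0.423139) = 100: 35.50 : 100.00 : 83.44 : 17.39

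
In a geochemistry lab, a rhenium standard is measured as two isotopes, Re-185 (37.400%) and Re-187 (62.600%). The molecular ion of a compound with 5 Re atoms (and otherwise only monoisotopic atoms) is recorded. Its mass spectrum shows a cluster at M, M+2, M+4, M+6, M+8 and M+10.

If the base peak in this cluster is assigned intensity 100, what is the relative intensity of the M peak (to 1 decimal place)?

Binomial terms of (0.37400 + 0.62600)^5: M 0.0073, M+2 0.0612, M+4 0.2050, M+6 0.3431, M+8 0.2872, M+10 0.0961 → M+6 is the base peak.
P(M+6) = C(5,3) × 0.37400^2 × 0.62600^3 = 10 × 0.139876 × 0.24531438 = 0.343136 (base)
P(M) = C(5,0) × 0.37400^5 × 0.62600^0 = 1 × 0.00731742 × 1.0000 = 0.007317
Relative intensity = 0.007317 / 0.343136 × 100 = 2.1

2.1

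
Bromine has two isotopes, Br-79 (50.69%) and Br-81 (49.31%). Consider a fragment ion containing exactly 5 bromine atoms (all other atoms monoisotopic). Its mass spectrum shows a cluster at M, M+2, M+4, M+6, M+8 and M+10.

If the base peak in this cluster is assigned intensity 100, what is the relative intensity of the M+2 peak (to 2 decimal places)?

51.40

Binomial terms of (0.5069 + 0.4931)^5: M 0.0335, M+2 0.1628, M+4 0.3167, M+6 0.3081, M+8 0.1498, M+10 0.0292 → M+4 is the base peak.
P(M+4) = C(5,2) × 0.5069^3 × 0.4931^2 = 10 × 0.13024674 × 0.24314761 = 0.316692 (base)
P(M+2) = C(5,1) × 0.5069^4 × 0.4931^1 = 5 × 0.06602207 × 0.4931 = 0.162777
Relative intensity = 0.162777 / 0.316692 × 100 = 51.40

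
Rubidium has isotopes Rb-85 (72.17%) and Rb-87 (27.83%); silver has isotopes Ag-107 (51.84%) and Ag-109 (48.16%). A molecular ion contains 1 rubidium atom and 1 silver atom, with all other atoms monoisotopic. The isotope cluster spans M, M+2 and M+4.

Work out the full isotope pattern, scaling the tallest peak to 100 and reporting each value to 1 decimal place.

76.1 : 100.0 : 27.3

Rubidium pattern (n=1): 0.7217 : 0.2783
Silver pattern (n=1): 0.5184 : 0.4816
Convolve the two distributions (both contribute in 2-u steps):
  M: 0.7217×0.5184 = 0.374129
  M+2: 0.7217×0.4816 + 0.2783×0.5184 = 0.491841
  M+4: 0.2783×0.4816 = 0.134029
Scale to base peak (0.491841) = 100: 76.1 : 100.0 : 27.3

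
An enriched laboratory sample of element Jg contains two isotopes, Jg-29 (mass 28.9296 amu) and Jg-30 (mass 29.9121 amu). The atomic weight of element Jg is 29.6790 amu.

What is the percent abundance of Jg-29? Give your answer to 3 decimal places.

23.725%

Let x be the fractional abundance of Jg-29; then Jg-30 has abundance 1 − x.
28.9296·x + 29.9121·(1 − x) = 29.6790
(28.9296 − 29.9121)·x = 29.6790 − 29.9121
x = -0.2331 / -0.9825 = 0.23725 → 23.725% Jg-29, 76.275% Jg-30.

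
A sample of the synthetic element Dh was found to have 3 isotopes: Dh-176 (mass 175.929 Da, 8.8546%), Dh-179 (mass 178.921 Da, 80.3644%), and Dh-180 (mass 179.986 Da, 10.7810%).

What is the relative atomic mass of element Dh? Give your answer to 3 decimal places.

178.771 Da

Ar = Σ fᵢ·mᵢ = 0.088546 × 175.929 + 0.803644 × 178.921 + 0.107810 × 179.986
= 15.5778 + 143.7888 + 19.4043 = 178.7709 Da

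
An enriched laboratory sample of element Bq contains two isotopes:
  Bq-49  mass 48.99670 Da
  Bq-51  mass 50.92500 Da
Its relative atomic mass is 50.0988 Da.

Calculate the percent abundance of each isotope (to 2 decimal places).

With x = fraction of Bq-49 (so Bq-51 is 1 − x):
48.99670·x + 50.92500·(1 − x) = 50.0988
(48.99670 − 50.92500)·x = 50.0988 − 50.92500
x = -0.82620 / -1.92830 = 0.42846 → 42.85% Bq-49, 57.15% Bq-51.

Bq-49: 42.85%, Bq-51: 57.15%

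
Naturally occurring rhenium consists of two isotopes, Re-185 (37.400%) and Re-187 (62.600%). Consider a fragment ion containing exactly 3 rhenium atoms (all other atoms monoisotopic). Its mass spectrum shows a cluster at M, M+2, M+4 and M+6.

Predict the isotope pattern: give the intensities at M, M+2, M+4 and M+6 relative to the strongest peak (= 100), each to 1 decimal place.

Expanding (0.37400 + 0.62600)^3:
P(M) = 0.37400^3 = 0.052314
P(M+2) = 3 × 0.37400^2 × 0.62600^1 = 0.262687
P(M+4) = 3 × 0.37400^1 × 0.62600^2 = 0.439685
P(M+6) = 0.62600^3 = 0.245314
The M+4 peak is largest (0.439685); scaling to 100 gives 11.9 : 59.7 : 100.0 : 55.8.

11.9 : 59.7 : 100.0 : 55.8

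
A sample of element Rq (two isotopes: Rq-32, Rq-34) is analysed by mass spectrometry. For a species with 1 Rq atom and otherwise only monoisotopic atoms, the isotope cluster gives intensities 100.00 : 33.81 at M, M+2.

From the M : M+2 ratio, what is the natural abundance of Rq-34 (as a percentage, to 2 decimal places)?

25.27%

Write p for the Rq-32 fraction. I(M+2)/I(M) = [C(1,1)·p^0·(1−p)] / p^1 = 1·(1−p)/p = 33.81/100.00 = 0.3381
(1−p)/p = 0.3381/1 = 0.3381  ⇒  p = 1/(1 + 0.3381) = 0.7473
Rq-32: 74.73%, Rq-34: 25.27%.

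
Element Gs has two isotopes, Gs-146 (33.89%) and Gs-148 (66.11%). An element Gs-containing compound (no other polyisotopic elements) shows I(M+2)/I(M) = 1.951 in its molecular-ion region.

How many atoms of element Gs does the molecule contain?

1

With n Gs atoms, P(M+2)/P(M) = C(n,1)·p^(n−1)q / p^n = n·q/p = n · 0.6611/0.3389.
n = 1.951 × 0.3389/0.6611 = 1.00 ≈ 1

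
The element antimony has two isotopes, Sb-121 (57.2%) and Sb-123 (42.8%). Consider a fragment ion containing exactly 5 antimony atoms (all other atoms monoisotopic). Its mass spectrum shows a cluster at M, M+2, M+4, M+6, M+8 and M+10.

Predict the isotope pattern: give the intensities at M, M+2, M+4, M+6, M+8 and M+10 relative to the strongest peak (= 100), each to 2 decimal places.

17.86 : 66.82 : 100.00 : 74.83 : 27.99 : 4.19

The 5 Sb atoms are independent, so intensities follow the terms of (0.572 + 0.428)^5.
P(M) = 0.572^5 = 0.061232
P(M+2) = 5 × 0.572^4 × 0.428^1 = 0.229086
P(M+4) = 10 × 0.572^3 × 0.428^2 = 0.342827
P(M+6) = 10 × 0.572^2 × 0.428^3 = 0.256521
P(M+8) = 5 × 0.572^1 × 0.428^4 = 0.095971
P(M+10) = 0.428^5 = 0.014362
The M+4 peak is largest (0.342827); scaling to 100 gives 17.86 : 66.82 : 100.00 : 74.83 : 27.99 : 4.19.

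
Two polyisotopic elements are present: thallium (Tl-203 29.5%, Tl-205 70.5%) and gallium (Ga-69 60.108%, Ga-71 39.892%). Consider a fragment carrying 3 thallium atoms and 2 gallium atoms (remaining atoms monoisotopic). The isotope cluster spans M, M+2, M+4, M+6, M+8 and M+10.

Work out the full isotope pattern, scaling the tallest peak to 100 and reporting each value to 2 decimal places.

Thallium pattern (n=3): 0.02567237 : 0.18405787 : 0.43986713 : 0.35040263
Gallium pattern (n=2): 0.36129717 : 0.47956567 : 0.15913717
Convolve the two distributions (both contribute in 2-u steps):
  M: 0.02567237×0.36129717 = 0.009275
  M+2: 0.02567237×0.47956567 + 0.18405787×0.36129717 = 0.078811
  M+4: 0.02567237×0.15913717 + 0.18405787×0.47956567 + 0.43986713×0.36129717 = 0.251276
  M+6: 0.18405787×0.15913717 + 0.43986713×0.47956567 + 0.35040263×0.36129717 = 0.366835
  M+8: 0.43986713×0.15913717 + 0.35040263×0.47956567 = 0.238040
  M+10: 0.35040263×0.15913717 = 0.055762
Scale to base peak (0.366835) = 100: 2.53 : 21.48 : 68.50 : 100.00 : 64.89 : 15.20

2.53 : 21.48 : 68.50 : 100.00 : 64.89 : 15.20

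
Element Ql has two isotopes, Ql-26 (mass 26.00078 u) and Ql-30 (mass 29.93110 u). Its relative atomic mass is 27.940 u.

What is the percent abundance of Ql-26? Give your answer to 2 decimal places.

With x = fraction of Ql-26 (so Ql-30 is 1 − x):
26.00078·x + 29.93110·(1 − x) = 27.940
(26.00078 − 29.93110)·x = 27.940 − 29.93110
x = -1.99110 / -3.93032 = 0.50660 → 50.66% Ql-26, 49.34% Ql-30.

50.66%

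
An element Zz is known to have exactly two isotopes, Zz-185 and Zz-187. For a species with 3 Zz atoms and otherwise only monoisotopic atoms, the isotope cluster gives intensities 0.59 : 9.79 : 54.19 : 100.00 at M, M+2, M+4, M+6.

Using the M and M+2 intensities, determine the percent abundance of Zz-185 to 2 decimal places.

Let p = fractional abundance of Zz-185. I(M+2)/I(M) = [C(3,1)·p^2·(1−p)] / p^3 = 3·(1−p)/p = 9.79/0.59 = 16.5932
(1−p)/p = 16.5932/3 = 5.5311  ⇒  p = 1/(1 + 5.5311) = 0.1531
Zz-185: 15.31%, Zz-187: 84.69%.

15.31%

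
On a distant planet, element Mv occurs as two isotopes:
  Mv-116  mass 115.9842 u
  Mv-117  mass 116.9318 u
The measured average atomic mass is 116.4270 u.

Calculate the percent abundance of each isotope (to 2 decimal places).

Mv-116: 53.27%, Mv-117: 46.73%

Let x be the fractional abundance of Mv-116; then Mv-117 has abundance 1 − x.
115.9842·x + 116.9318·(1 − x) = 116.4270
(115.9842 − 116.9318)·x = 116.4270 − 116.9318
x = -0.5048 / -0.9476 = 0.53271 → 53.27% Mv-116, 46.73% Mv-117.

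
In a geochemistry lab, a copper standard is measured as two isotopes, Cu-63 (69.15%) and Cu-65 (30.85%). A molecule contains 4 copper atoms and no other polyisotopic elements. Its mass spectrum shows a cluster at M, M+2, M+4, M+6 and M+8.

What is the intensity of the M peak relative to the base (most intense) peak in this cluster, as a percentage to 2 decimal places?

56.04%

(0.6915 + 0.3085)^4 gives M 0.2286, M+2 0.4080, M+4 0.2731, M+6 0.0812, M+8 0.0091; the largest is M+2.
P(M+2) = C(4,1) × 0.6915^3 × 0.3085^1 = 4 × 0.33065611 × 0.3085 = 0.408030 (base)
P(M) = C(4,0) × 0.6915^4 × 0.3085^0 = 1 × 0.2286487 × 1.0000 = 0.228649
Relative intensity = 0.228649 / 0.408030 × 100 = 56.04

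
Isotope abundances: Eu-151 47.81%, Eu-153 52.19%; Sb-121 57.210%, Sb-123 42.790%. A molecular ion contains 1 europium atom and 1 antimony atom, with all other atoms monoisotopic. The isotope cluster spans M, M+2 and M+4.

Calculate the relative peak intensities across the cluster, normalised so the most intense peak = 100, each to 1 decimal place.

Europium pattern (n=1): 0.4781 : 0.5219
Antimony pattern (n=1): 0.5721 : 0.4279
Convolve the two distributions (both contribute in 2-u steps):
  M: 0.4781×0.5721 = 0.273521
  M+2: 0.4781×0.4279 + 0.5219×0.5721 = 0.503158
  M+4: 0.5219×0.4279 = 0.223321
Scale to base peak (0.503158) = 100: 54.4 : 100.0 : 44.4

54.4 : 100.0 : 44.4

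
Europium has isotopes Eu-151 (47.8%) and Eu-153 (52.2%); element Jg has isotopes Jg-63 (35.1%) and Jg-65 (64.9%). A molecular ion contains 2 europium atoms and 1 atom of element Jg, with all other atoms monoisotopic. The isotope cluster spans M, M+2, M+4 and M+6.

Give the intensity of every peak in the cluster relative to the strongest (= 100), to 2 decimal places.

19.12 : 77.10 : 100.00 : 42.15

Europium pattern (n=2): 0.228484 : 0.499032 : 0.272484
Element Jg pattern (n=1): 0.3510 : 0.6490
Convolve the two distributions (both contribute in 2-u steps):
  M: 0.228484×0.3510 = 0.080198
  M+2: 0.228484×0.6490 + 0.499032×0.3510 = 0.323446
  M+4: 0.499032×0.6490 + 0.272484×0.3510 = 0.419514
  M+6: 0.272484×0.6490 = 0.176842
Scale to base peak (0.419514) = 100: 19.12 : 77.10 : 100.00 : 42.15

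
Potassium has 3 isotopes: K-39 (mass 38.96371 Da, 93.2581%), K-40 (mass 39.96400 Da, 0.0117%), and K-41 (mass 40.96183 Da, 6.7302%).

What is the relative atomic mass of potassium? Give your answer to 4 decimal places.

39.0983 Da

Ar = Σ fᵢ·mᵢ = 0.932581 × 38.96371 + 0.000117 × 39.96400 + 0.067302 × 40.96183
= 36.336816 + 0.004676 + 2.756813 = 39.098305 Da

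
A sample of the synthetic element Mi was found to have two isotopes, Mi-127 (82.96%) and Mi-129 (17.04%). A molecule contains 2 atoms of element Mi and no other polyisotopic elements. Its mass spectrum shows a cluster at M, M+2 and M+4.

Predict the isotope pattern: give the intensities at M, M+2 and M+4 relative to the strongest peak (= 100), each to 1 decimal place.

100.0 : 41.1 : 4.2

Expanding (0.8296 + 0.1704)^2:
P(M) = 0.8296^2 = 0.688236
P(M+2) = 2 × 0.8296^1 × 0.1704^1 = 0.282728
P(M+4) = 0.1704^2 = 0.029036
The M peak is largest (0.688236); scaling to 100 gives 100.0 : 41.1 : 4.2.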